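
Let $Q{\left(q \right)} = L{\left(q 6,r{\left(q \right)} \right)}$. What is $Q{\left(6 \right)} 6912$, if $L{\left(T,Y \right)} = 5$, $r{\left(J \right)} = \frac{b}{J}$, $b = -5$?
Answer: $34560$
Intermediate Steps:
$r{\left(J \right)} = - \frac{5}{J}$
$Q{\left(q \right)} = 5$
$Q{\left(6 \right)} 6912 = 5 \cdot 6912 = 34560$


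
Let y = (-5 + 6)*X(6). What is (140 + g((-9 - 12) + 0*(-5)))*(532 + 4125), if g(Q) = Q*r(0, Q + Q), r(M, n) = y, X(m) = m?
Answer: 65198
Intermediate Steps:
y = 6 (y = (-5 + 6)*6 = 1*6 = 6)
r(M, n) = 6
g(Q) = 6*Q (g(Q) = Q*6 = 6*Q)
(140 + g((-9 - 12) + 0*(-5)))*(532 + 4125) = (140 + 6*((-9 - 12) + 0*(-5)))*(532 + 4125) = (140 + 6*(-21 + 0))*4657 = (140 + 6*(-21))*4657 = (140 - 126)*4657 = 14*4657 = 65198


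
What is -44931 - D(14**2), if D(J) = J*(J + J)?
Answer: -121763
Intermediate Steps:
D(J) = 2*J**2 (D(J) = J*(2*J) = 2*J**2)
-44931 - D(14**2) = -44931 - 2*(14**2)**2 = -44931 - 2*196**2 = -44931 - 2*38416 = -44931 - 1*76832 = -44931 - 76832 = -121763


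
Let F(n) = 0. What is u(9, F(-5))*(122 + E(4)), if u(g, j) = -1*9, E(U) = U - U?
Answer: -1098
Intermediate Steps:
E(U) = 0
u(g, j) = -9
u(9, F(-5))*(122 + E(4)) = -9*(122 + 0) = -9*122 = -1098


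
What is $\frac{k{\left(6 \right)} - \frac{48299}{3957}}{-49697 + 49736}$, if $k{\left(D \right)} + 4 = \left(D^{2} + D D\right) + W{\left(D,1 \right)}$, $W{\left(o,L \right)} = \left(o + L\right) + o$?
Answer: $\frac{272218}{154323} \approx 1.764$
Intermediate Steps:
$W{\left(o,L \right)} = L + 2 o$ ($W{\left(o,L \right)} = \left(L + o\right) + o = L + 2 o$)
$k{\left(D \right)} = -3 + 2 D + 2 D^{2}$ ($k{\left(D \right)} = -4 + \left(\left(D^{2} + D D\right) + \left(1 + 2 D\right)\right) = -4 + \left(\left(D^{2} + D^{2}\right) + \left(1 + 2 D\right)\right) = -4 + \left(2 D^{2} + \left(1 + 2 D\right)\right) = -4 + \left(1 + 2 D + 2 D^{2}\right) = -3 + 2 D + 2 D^{2}$)
$\frac{k{\left(6 \right)} - \frac{48299}{3957}}{-49697 + 49736} = \frac{\left(-3 + 2 \cdot 6 + 2 \cdot 6^{2}\right) - \frac{48299}{3957}}{-49697 + 49736} = \frac{\left(-3 + 12 + 2 \cdot 36\right) - \frac{48299}{3957}}{39} = \left(\left(-3 + 12 + 72\right) - \frac{48299}{3957}\right) \frac{1}{39} = \left(81 - \frac{48299}{3957}\right) \frac{1}{39} = \frac{272218}{3957} \cdot \frac{1}{39} = \frac{272218}{154323}$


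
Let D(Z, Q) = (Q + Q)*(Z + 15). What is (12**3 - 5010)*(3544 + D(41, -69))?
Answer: 13731888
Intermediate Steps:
D(Z, Q) = 2*Q*(15 + Z) (D(Z, Q) = (2*Q)*(15 + Z) = 2*Q*(15 + Z))
(12**3 - 5010)*(3544 + D(41, -69)) = (12**3 - 5010)*(3544 + 2*(-69)*(15 + 41)) = (1728 - 5010)*(3544 + 2*(-69)*56) = -3282*(3544 - 7728) = -3282*(-4184) = 13731888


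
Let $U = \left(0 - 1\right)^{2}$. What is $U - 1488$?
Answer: $-1487$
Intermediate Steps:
$U = 1$ ($U = \left(-1\right)^{2} = 1$)
$U - 1488 = 1 - 1488 = -1487$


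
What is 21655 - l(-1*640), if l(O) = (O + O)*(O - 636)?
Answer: -1611625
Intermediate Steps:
l(O) = 2*O*(-636 + O) (l(O) = (2*O)*(-636 + O) = 2*O*(-636 + O))
21655 - l(-1*640) = 21655 - 2*(-1*640)*(-636 - 1*640) = 21655 - 2*(-640)*(-636 - 640) = 21655 - 2*(-640)*(-1276) = 21655 - 1*1633280 = 21655 - 1633280 = -1611625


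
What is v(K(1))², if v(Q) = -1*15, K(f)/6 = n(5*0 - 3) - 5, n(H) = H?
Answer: 225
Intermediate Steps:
K(f) = -48 (K(f) = 6*((5*0 - 3) - 5) = 6*((0 - 3) - 5) = 6*(-3 - 5) = 6*(-8) = -48)
v(Q) = -15
v(K(1))² = (-15)² = 225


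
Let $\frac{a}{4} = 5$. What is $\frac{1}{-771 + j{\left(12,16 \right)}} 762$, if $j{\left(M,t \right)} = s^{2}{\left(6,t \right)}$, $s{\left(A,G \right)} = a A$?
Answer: $\frac{254}{4543} \approx 0.05591$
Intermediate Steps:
$a = 20$ ($a = 4 \cdot 5 = 20$)
$s{\left(A,G \right)} = 20 A$
$j{\left(M,t \right)} = 14400$ ($j{\left(M,t \right)} = \left(20 \cdot 6\right)^{2} = 120^{2} = 14400$)
$\frac{1}{-771 + j{\left(12,16 \right)}} 762 = \frac{1}{-771 + 14400} \cdot 762 = \frac{1}{13629} \cdot 762 = \frac{254}{4543}$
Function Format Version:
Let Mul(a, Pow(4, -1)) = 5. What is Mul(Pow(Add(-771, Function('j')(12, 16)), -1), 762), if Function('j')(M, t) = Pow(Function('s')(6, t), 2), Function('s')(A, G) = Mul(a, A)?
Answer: Rational(254, 4543) ≈ 0.055910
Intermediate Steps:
a = 20 (a = Mul(4, 5) = 20)
Function('s')(A, G) = Mul(20, A)
Function('j')(M, t) = 14400 (Function('j')(M, t) = Pow(Mul(20, 6), 2) = Pow(120, 2) = 14400)
Mul(Pow(Add(-771, Function('j')(12, 16)), -1), 762) = Mul(Pow(Add(-771, 14400), -1), 762) = Mul(Pow(13629, -1), 762) = Mul(Rational(1, 13629), 762) = Rational(254, 4543)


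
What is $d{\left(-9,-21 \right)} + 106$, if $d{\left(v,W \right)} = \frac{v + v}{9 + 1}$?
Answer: $\frac{521}{5} \approx 104.2$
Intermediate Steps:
$d{\left(v,W \right)} = \frac{v}{5}$ ($d{\left(v,W \right)} = \frac{2 v}{10} = 2 v \frac{1}{10} = \frac{v}{5}$)
$d{\left(-9,-21 \right)} + 106 = \frac{1}{5} \left(-9\right) + 106 = - \frac{9}{5} + 106 = \frac{521}{5}$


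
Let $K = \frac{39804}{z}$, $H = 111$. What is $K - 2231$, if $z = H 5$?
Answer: $- \frac{399467}{185} \approx -2159.3$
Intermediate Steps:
$z = 555$ ($z = 111 \cdot 5 = 555$)
$K = \frac{13268}{185}$ ($K = \frac{39804}{555} = 39804 \cdot \frac{1}{555} = \frac{13268}{185} \approx 71.719$)
$K - 2231 = \frac{13268}{185} - 2231 = - \frac{399467}{185}$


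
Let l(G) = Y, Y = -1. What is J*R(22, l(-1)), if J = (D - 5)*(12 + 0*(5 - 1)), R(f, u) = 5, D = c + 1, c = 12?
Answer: 480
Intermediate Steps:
D = 13 (D = 12 + 1 = 13)
l(G) = -1
J = 96 (J = (13 - 5)*(12 + 0*(5 - 1)) = 8*(12 + 0*4) = 8*(12 + 0) = 8*12 = 96)
J*R(22, l(-1)) = 96*5 = 480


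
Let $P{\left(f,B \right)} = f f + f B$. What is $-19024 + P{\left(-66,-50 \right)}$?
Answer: $-11368$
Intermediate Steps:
$P{\left(f,B \right)} = f^{2} + B f$
$-19024 + P{\left(-66,-50 \right)} = -19024 - 66 \left(-50 - 66\right) = -19024 - -7656 = -19024 + 7656 = -11368$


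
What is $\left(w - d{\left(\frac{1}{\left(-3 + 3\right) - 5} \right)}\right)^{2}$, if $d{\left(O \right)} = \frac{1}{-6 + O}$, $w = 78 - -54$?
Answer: $\frac{16785409}{961} \approx 17467.0$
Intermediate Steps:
$w = 132$ ($w = 78 + 54 = 132$)
$\left(w - d{\left(\frac{1}{\left(-3 + 3\right) - 5} \right)}\right)^{2} = \left(132 - \frac{1}{-6 + \frac{1}{\left(-3 + 3\right) - 5}}\right)^{2} = \left(132 - \frac{1}{-6 + \frac{1}{0 - 5}}\right)^{2} = \left(132 - \frac{1}{-6 + \frac{1}{-5}}\right)^{2} = \left(132 - \frac{1}{-6 - \frac{1}{5}}\right)^{2} = \left(132 - \frac{1}{- \frac{31}{5}}\right)^{2} = \left(132 - - \frac{5}{31}\right)^{2} = \left(132 + \frac{5}{31}\right)^{2} = \left(\frac{4097}{31}\right)^{2} = \frac{16785409}{961}$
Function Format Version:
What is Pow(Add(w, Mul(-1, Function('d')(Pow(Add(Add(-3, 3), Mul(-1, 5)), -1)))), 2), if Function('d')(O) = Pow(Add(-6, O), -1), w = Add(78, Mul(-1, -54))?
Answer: Rational(16785409, 961) ≈ 17467.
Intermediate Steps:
w = 132 (w = Add(78, 54) = 132)
Pow(Add(w, Mul(-1, Function('d')(Pow(Add(Add(-3, 3), Mul(-1, 5)), -1)))), 2) = Pow(Add(132, Mul(-1, Pow(Add(-6, Pow(Add(Add(-3, 3), Mul(-1, 5)), -1)), -1))), 2) = Pow(Add(132, Mul(-1, Pow(Add(-6, Pow(Add(0, -5), -1)), -1))), 2) = Pow(Add(132, Mul(-1, Pow(Add(-6, Pow(-5, -1)), -1))), 2) = Pow(Add(132, Mul(-1, Pow(Add(-6, Rational(-1, 5)), -1))), 2) = Pow(Add(132, Mul(-1, Pow(Rational(-31, 5), -1))), 2) = Pow(Add(132, Mul(-1, Rational(-5, 31))), 2) = Pow(Add(132, Rational(5, 31)), 2) = Pow(Rational(4097, 31), 2) = Rational(16785409, 961)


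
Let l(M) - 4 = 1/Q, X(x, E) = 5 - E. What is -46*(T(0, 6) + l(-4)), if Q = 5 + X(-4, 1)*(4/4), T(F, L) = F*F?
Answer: -1702/9 ≈ -189.11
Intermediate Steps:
T(F, L) = F**2
Q = 9 (Q = 5 + (5 - 1*1)*(4/4) = 5 + (5 - 1)*(4*(1/4)) = 5 + 4*1 = 5 + 4 = 9)
l(M) = 37/9 (l(M) = 4 + 1/9 = 37/9)
-46*(T(0, 6) + l(-4)) = -46*(0**2 + 37/9) = -46*(0 + 37/9) = -46*37/9 = -1702/9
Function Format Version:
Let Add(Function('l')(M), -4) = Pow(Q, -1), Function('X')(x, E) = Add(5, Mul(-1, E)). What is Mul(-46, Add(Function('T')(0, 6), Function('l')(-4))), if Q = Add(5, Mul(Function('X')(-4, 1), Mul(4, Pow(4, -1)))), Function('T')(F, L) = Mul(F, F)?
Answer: Rational(-1702, 9) ≈ -189.11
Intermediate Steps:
Function('T')(F, L) = Pow(F, 2)
Q = 9 (Q = Add(5, Mul(Add(5, Mul(-1, 1)), Mul(4, Pow(4, -1)))) = Add(5, Mul(Add(5, -1), Mul(4, Rational(1, 4)))) = Add(5, Mul(4, 1)) = Add(5, 4) = 9)
Function('l')(M) = Rational(37, 9) (Function('l')(M) = Add(4, Pow(9, -1)) = Add(4, Rational(1, 9)) = Rational(37, 9))
Mul(-46, Add(Function('T')(0, 6), Function('l')(-4))) = Mul(-46, Add(Pow(0, 2), Rational(37, 9))) = Mul(-46, Add(0, Rational(37, 9))) = Mul(-46, Rational(37, 9)) = Rational(-1702, 9)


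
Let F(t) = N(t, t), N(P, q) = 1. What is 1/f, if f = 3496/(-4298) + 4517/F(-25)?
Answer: 2149/9705285 ≈ 0.00022143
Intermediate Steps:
F(t) = 1
f = 9705285/2149 (f = 3496/(-4298) + 4517/1 = 3496*(-1/4298) + 4517*1 = -1748/2149 + 4517 = 9705285/2149 ≈ 4516.2)
1/f = 1/(9705285/2149) = 2149/9705285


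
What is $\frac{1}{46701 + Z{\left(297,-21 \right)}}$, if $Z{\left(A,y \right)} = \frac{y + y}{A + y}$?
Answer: $\frac{46}{2148239} \approx 2.1413 \cdot 10^{-5}$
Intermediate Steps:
$Z{\left(A,y \right)} = \frac{2 y}{A + y}$
$\frac{1}{46701 + Z{\left(297,-21 \right)}} = \frac{1}{46701 + 2 \left(-21\right) \frac{1}{297 - 21}} = \frac{1}{46701 + 2 \left(-21\right) \frac{1}{276}} = \frac{1}{46701 - \frac{7}{46}} = \frac{1}{\frac{2148239}{46}} = \frac{46}{2148239}$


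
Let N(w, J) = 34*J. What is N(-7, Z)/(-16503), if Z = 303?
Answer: -3434/5501 ≈ -0.62425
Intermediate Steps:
N(-7, Z)/(-16503) = (34*303)/(-16503) = 10302*(-1/16503) = -3434/5501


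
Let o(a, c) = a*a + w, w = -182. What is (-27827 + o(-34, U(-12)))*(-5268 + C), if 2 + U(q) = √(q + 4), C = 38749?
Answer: -899065293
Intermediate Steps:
U(q) = -2 + √(4 + q) (U(q) = -2 + √(q + 4) = -2 + √(4 + q))
o(a, c) = -182 + a² (o(a, c) = a*a - 182 = a² - 182 = -182 + a²)
(-27827 + o(-34, U(-12)))*(-5268 + C) = (-27827 + (-182 + (-34)²))*(-5268 + 38749) = (-27827 + (-182 + 1156))*33481 = (-27827 + 974)*33481 = -26853*33481 = -899065293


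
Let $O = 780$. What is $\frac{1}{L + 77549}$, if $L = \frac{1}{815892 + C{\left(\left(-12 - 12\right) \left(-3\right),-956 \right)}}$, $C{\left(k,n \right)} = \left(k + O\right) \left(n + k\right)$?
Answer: $\frac{62724}{4864183477} \approx 1.2895 \cdot 10^{-5}$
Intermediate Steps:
$C{\left(k,n \right)} = \left(780 + k\right) \left(k + n\right)$ ($C{\left(k,n \right)} = \left(k + 780\right) \left(n + k\right) = \left(780 + k\right) \left(k + n\right)$)
$L = \frac{1}{62724}$ ($L = \frac{1}{815892 + \left(\left(\left(-12 - 12\right) \left(-3\right)\right)^{2} + 780 \left(-12 - 12\right) \left(-3\right) + 780 \left(-956\right) + \left(-12 - 12\right) \left(-3\right) \left(-956\right)\right)} = \frac{1}{815892 + \left(\left(\left(-24\right) \left(-3\right)\right)^{2} + 780 \left(\left(-24\right) \left(-3\right)\right) - 745680 + \left(-24\right) \left(-3\right) \left(-956\right)\right)} = \frac{1}{815892 + \left(72^{2} + 780 \cdot 72 - 745680 + 72 \left(-956\right)\right)} = \frac{1}{815892 + \left(5184 + 56160 - 745680 - 68832\right)} = \frac{1}{815892 - 753168} = \frac{1}{62724} \approx 1.5943 \cdot 10^{-5}$)
$\frac{1}{L + 77549} = \frac{1}{\frac{1}{62724} + 77549} = \frac{1}{\frac{4864183477}{62724}} = \frac{62724}{4864183477}$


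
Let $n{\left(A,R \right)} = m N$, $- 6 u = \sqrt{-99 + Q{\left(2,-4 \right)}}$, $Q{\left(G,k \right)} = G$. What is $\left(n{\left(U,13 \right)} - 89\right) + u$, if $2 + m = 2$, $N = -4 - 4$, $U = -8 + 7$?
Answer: $-89 - \frac{i \sqrt{97}}{6} \approx -89.0 - 1.6415 i$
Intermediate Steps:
$U = -1$
$N = -8$ ($N = -4 - 4 = -8$)
$m = 0$ ($m = -2 + 2 = 0$)
$u = - \frac{i \sqrt{97}}{6}$ ($u = - \frac{\sqrt{-99 + 2}}{6} = - \frac{\sqrt{-97}}{6} = - \frac{i \sqrt{97}}{6} \approx - 1.6415 i$)
$n{\left(A,R \right)} = 0$ ($n{\left(A,R \right)} = 0 \left(-8\right) = 0$)
$\left(n{\left(U,13 \right)} - 89\right) + u = \left(0 - 89\right) - \frac{i \sqrt{97}}{6} = -89 - \frac{i \sqrt{97}}{6}$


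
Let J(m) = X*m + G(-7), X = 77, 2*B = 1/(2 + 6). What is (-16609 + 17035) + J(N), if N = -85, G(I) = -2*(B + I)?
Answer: -48841/8 ≈ -6105.1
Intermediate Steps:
B = 1/16 (B = (1/(2 + 6))/2 = (1/8)/2 = (1*(⅛))/2 = (½)*(⅛) = 1/16 ≈ 0.062500)
G(I) = -⅛ - 2*I (G(I) = -2*(1/16 + I) = -⅛ - 2*I)
J(m) = 111/8 + 77*m (J(m) = 77*m + (-⅛ - 2*(-7)) = 77*m + (-⅛ + 14) = 77*m + 111/8 = 111/8 + 77*m)
(-16609 + 17035) + J(N) = (-16609 + 17035) + (111/8 + 77*(-85)) = 426 + (111/8 - 6545) = 426 - 52249/8 = -48841/8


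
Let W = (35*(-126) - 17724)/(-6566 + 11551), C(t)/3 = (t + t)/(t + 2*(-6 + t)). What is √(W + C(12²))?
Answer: I*√2901658830/34895 ≈ 1.5437*I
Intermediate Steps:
C(t) = 6*t/(-12 + 3*t) (C(t) = 3*((t + t)/(t + 2*(-6 + t))) = 3*((2*t)/(t + (-12 + 2*t))) = 3*((2*t)/(-12 + 3*t)) = 3*(2*t/(-12 + 3*t)) = 6*t/(-12 + 3*t))
W = -22134/4985 (W = (-4410 - 17724)/4985 = -22134*1/4985 = -22134/4985 ≈ -4.4401)
√(W + C(12²)) = √(-22134/4985 + 2*12²/(-4 + 12²)) = √(-22134/4985 + 2*144/(-4 + 144)) = √(-22134/4985 + 2*144/140) = √(-22134/4985 + 2*144*(1/140)) = √(-22134/4985 + 72/35) = √(-83154/34895) = I*√2901658830/34895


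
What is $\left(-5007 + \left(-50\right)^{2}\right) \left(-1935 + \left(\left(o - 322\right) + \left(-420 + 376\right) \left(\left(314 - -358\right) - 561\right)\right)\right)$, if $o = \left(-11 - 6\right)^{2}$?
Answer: $17177964$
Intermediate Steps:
$o = 289$ ($o = \left(-17\right)^{2} = 289$)
$\left(-5007 + \left(-50\right)^{2}\right) \left(-1935 + \left(\left(o - 322\right) + \left(-420 + 376\right) \left(\left(314 - -358\right) - 561\right)\right)\right) = \left(-5007 + \left(-50\right)^{2}\right) \left(-1935 + \left(\left(289 - 322\right) + \left(-420 + 376\right) \left(\left(314 - -358\right) - 561\right)\right)\right) = \left(-5007 + 2500\right) \left(-1935 - \left(33 + 44 \left(\left(314 + 358\right) - 561\right)\right)\right) = - 2507 \left(-1935 - \left(33 + 44 \left(672 - 561\right)\right)\right) = - 2507 \left(-1935 - 4917\right) = \left(-2507\right) \left(-6852\right) = 17177964$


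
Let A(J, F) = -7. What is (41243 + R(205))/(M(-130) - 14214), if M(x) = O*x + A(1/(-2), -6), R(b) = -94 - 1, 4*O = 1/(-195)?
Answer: -246888/85325 ≈ -2.8935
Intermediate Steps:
O = -1/780 (O = (¼)/(-195) = (¼)*(-1/195) = -1/780 ≈ -0.0012821)
R(b) = -95
M(x) = -7 - x/780 (M(x) = -x/780 - 7 = -7 - x/780)
(41243 + R(205))/(M(-130) - 14214) = (41243 - 95)/((-7 - 1/780*(-130)) - 14214) = 41148/((-7 + ⅙) - 14214) = 41148/(-41/6 - 14214) = 41148/(-85325/6) = 41148*(-6/85325) = -246888/85325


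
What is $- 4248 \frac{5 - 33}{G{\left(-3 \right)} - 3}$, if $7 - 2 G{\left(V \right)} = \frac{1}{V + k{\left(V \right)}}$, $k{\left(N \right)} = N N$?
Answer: $\frac{1427328}{5} \approx 2.8547 \cdot 10^{5}$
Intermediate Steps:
$k{\left(N \right)} = N^{2}$
$G{\left(V \right)} = \frac{7}{2} - \frac{1}{2 \left(V + V^{2}\right)}$
$- 4248 \frac{5 - 33}{G{\left(-3 \right)} - 3} = - 4248 \frac{5 - 33}{\frac{-1 + 7 \left(-3\right) + 7 \left(-3\right)^{2}}{2 \left(-3\right) \left(1 - 3\right)} - 3} = - 4248 \left(- \frac{28}{\frac{1}{2} \left(- \frac{1}{3}\right) \frac{1}{-2} \left(-1 - 21 + 7 \cdot 9\right) - 3}\right) = - 4248 \left(- \frac{28}{\frac{1}{2} \left(- \frac{1}{3}\right) \left(- \frac{1}{2}\right) \left(-1 - 21 + 63\right) - 3}\right) = - 4248 \left(- \frac{28}{\frac{1}{2} \left(- \frac{1}{3}\right) \left(- \frac{1}{2}\right) 41 - 3}\right) = - 4248 \left(- \frac{28}{\frac{41}{12} - 3}\right) = - 4248 \left(- \frac{28}{\frac{5}{12}}\right) = - 4248 \left(\left(-28\right) \frac{12}{5}\right) = \left(-4248\right) \left(- \frac{336}{5}\right) = \frac{1427328}{5}$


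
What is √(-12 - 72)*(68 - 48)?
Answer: 40*I*√21 ≈ 183.3*I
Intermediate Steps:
√(-12 - 72)*(68 - 48) = √(-84)*20 = (2*I*√21)*20 = 40*I*√21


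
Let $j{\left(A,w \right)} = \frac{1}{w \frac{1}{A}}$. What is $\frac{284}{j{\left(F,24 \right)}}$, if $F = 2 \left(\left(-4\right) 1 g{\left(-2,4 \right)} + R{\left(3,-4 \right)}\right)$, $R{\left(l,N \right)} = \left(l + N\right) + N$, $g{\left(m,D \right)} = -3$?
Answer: $\frac{3408}{7} \approx 486.86$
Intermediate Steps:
$R{\left(l,N \right)} = l + 2 N$ ($R{\left(l,N \right)} = \left(N + l\right) + N = l + 2 N$)
$F = 14$ ($F = 2 \left(\left(-4\right) 1 \left(-3\right) + \left(3 + 2 \left(-4\right)\right)\right) = 2 \left(\left(-4\right) \left(-3\right) + \left(3 - 8\right)\right) = 2 \left(12 - 5\right) = 2 \cdot 7 = 14$)
$j{\left(A,w \right)} = \frac{A}{w}$
$\frac{284}{j{\left(F,24 \right)}} = \frac{284}{14 \cdot \frac{1}{24}} = \frac{284}{\frac{7}{12}} = 284 \cdot \frac{12}{7} = \frac{3408}{7}$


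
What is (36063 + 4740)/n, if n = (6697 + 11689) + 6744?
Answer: 5829/3590 ≈ 1.6237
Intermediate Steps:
n = 25130 (n = 18386 + 6744 = 25130)
(36063 + 4740)/n = (36063 + 4740)/25130 = 40803*(1/25130) = 5829/3590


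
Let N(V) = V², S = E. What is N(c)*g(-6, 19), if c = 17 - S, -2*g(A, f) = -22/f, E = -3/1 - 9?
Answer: 9251/19 ≈ 486.89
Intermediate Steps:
E = -12 (E = -3*1 - 9 = -3 - 9 = -12)
g(A, f) = 11/f (g(A, f) = -(-11)/f = 11/f)
S = -12
c = 29 (c = 17 - 1*(-12) = 17 + 12 = 29)
N(c)*g(-6, 19) = 29²*(11/19) = 841*(11*(1/19)) = 841*(11/19) = 9251/19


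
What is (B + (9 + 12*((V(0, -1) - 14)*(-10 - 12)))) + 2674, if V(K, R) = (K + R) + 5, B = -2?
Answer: 5321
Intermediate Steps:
V(K, R) = 5 + K + R
(B + (9 + 12*((V(0, -1) - 14)*(-10 - 12)))) + 2674 = (-2 + (9 + 12*(((5 + 0 - 1) - 14)*(-10 - 12)))) + 2674 = (-2 + (9 + 12*((4 - 14)*(-22)))) + 2674 = (-2 + (9 + 12*(-10*(-22)))) + 2674 = (-2 + (9 + 12*220)) + 2674 = (-2 + (9 + 2640)) + 2674 = (-2 + 2649) + 2674 = 2647 + 2674 = 5321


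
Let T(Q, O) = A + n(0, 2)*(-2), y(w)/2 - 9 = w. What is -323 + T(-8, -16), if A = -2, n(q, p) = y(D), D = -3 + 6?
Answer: -373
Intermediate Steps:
D = 3
y(w) = 18 + 2*w
n(q, p) = 24 (n(q, p) = 18 + 2*3 = 18 + 6 = 24)
T(Q, O) = -50 (T(Q, O) = -2 + 24*(-2) = -2 - 48 = -50)
-323 + T(-8, -16) = -323 - 50 = -373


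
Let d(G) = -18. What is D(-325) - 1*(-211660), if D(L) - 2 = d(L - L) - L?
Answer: 211969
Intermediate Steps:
D(L) = -16 - L (D(L) = 2 + (-18 - L) = -16 - L)
D(-325) - 1*(-211660) = (-16 - 1*(-325)) - 1*(-211660) = (-16 + 325) + 211660 = 309 + 211660 = 211969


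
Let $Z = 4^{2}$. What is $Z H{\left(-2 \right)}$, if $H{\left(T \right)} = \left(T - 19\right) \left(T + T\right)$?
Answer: $1344$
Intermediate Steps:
$H{\left(T \right)} = 2 T \left(-19 + T\right)$ ($H{\left(T \right)} = \left(-19 + T\right) 2 T = 2 T \left(-19 + T\right)$)
$Z = 16$
$Z H{\left(-2 \right)} = 16 \cdot 2 \left(-2\right) \left(-19 - 2\right) = 16 \cdot 2 \left(-2\right) \left(-21\right) = 16 \cdot 84 = 1344$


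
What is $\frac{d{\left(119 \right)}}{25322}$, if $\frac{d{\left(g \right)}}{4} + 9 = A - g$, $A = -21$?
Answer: $- \frac{298}{12661} \approx -0.023537$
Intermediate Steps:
$d{\left(g \right)} = -120 - 4 g$ ($d{\left(g \right)} = -36 + 4 \left(-21 - g\right) = -36 - \left(84 + 4 g\right) = -120 - 4 g$)
$\frac{d{\left(119 \right)}}{25322} = \frac{-120 - 476}{25322} = \left(-120 - 476\right) \frac{1}{25322} = \left(-596\right) \frac{1}{25322} = - \frac{298}{12661}$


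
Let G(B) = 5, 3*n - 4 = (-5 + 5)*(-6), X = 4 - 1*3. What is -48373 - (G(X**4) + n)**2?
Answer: -435718/9 ≈ -48413.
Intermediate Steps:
X = 1 (X = 4 - 3 = 1)
n = 4/3 (n = 4/3 + ((-5 + 5)*(-6))/3 = 4/3 + (0*(-6))/3 = 4/3 + (1/3)*0 = 4/3 + 0 = 4/3 ≈ 1.3333)
-48373 - (G(X**4) + n)**2 = -48373 - (5 + 4/3)**2 = -48373 - (19/3)**2 = -48373 - 1*361/9 = -48373 - 361/9 = -435718/9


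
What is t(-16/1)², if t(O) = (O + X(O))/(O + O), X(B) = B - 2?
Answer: 289/256 ≈ 1.1289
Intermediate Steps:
X(B) = -2 + B
t(O) = (-2 + 2*O)/(2*O) (t(O) = (O + (-2 + O))/(O + O) = (-2 + 2*O)/((2*O)) = (-2 + 2*O)*(1/(2*O)) = (-2 + 2*O)/(2*O))
t(-16/1)² = ((-1 - 16/1)/((-16/1)))² = ((-1 - 16*1)/((-16*1)))² = ((-1 - 16)/(-16))² = (-1/16*(-17))² = (17/16)² = 289/256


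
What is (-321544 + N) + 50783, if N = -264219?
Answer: -534980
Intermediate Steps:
(-321544 + N) + 50783 = (-321544 - 264219) + 50783 = -585763 + 50783 = -534980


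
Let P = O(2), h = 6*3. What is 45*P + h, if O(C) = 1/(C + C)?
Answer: 117/4 ≈ 29.250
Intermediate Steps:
O(C) = 1/(2*C)
h = 18
P = ¼ (P = (½)/2 = (½)*(½) = ¼ ≈ 0.25000)
45*P + h = 45*(¼) + 18 = 45/4 + 18 = 117/4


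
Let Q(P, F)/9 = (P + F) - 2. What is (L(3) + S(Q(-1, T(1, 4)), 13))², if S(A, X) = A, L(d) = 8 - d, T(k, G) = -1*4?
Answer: 3364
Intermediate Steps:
T(k, G) = -4
Q(P, F) = -18 + 9*F + 9*P (Q(P, F) = 9*((P + F) - 2) = 9*((F + P) - 2) = 9*(-2 + F + P) = -18 + 9*F + 9*P)
(L(3) + S(Q(-1, T(1, 4)), 13))² = ((8 - 1*3) + (-18 + 9*(-4) + 9*(-1)))² = ((8 - 3) + (-18 - 36 - 9))² = (5 - 63)² = (-58)² = 3364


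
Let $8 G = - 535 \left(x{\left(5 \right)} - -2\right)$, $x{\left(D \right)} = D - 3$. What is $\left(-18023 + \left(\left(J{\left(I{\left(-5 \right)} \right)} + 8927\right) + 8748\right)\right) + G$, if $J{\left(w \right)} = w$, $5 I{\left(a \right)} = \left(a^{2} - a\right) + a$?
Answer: $- \frac{1221}{2} \approx -610.5$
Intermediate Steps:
$x{\left(D \right)} = -3 + D$
$I{\left(a \right)} = \frac{a^{2}}{5}$ ($I{\left(a \right)} = \frac{\left(a^{2} - a\right) + a}{5} = \frac{a^{2}}{5}$)
$G = - \frac{535}{2}$ ($G = \frac{\left(-535\right) \left(\left(-3 + 5\right) - -2\right)}{8} = \frac{\left(-535\right) \left(2 + 2\right)}{8} = \frac{\left(-535\right) 4}{8} = \frac{1}{8} \left(-2140\right) = - \frac{535}{2} \approx -267.5$)
$\left(-18023 + \left(\left(J{\left(I{\left(-5 \right)} \right)} + 8927\right) + 8748\right)\right) + G = \left(-18023 + \left(\left(\frac{\left(-5\right)^{2}}{5} + 8927\right) + 8748\right)\right) - \frac{535}{2} = \left(-18023 + \left(\left(\frac{1}{5} \cdot 25 + 8927\right) + 8748\right)\right) - \frac{535}{2} = \left(-18023 + \left(\left(5 + 8927\right) + 8748\right)\right) - \frac{535}{2} = \left(-18023 + \left(8932 + 8748\right)\right) - \frac{535}{2} = \left(-18023 + 17680\right) - \frac{535}{2} = -343 - \frac{535}{2} = - \frac{1221}{2}$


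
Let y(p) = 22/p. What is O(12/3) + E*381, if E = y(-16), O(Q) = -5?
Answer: -4231/8 ≈ -528.88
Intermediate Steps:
E = -11/8 (E = 22/(-16) = 22*(-1/16) = -11/8 ≈ -1.3750)
O(12/3) + E*381 = -5 - 11/8*381 = -5 - 4191/8 = -4231/8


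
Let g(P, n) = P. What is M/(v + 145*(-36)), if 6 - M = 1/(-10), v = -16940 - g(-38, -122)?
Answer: -61/221220 ≈ -0.00027574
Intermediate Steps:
v = -16902 (v = -16940 - 1*(-38) = -16940 + 38 = -16902)
M = 61/10 (M = 6 - 1/(-10) = 6 - 1*(-⅒) = 6 + ⅒ = 61/10 ≈ 6.1000)
M/(v + 145*(-36)) = 61/(10*(-16902 + 145*(-36))) = 61/(10*(-16902 - 5220)) = (61/10)/(-22122) = (61/10)*(-1/22122) = -61/221220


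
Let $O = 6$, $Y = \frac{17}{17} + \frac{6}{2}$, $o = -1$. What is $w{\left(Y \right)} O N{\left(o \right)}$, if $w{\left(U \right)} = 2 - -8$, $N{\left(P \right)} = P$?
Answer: $-60$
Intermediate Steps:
$Y = 4$ ($Y = 17 \cdot \frac{1}{17} + 6 \cdot \frac{1}{2} = 1 + 3 = 4$)
$w{\left(U \right)} = 10$ ($w{\left(U \right)} = 2 + 8 = 10$)
$w{\left(Y \right)} O N{\left(o \right)} = 10 \cdot 6 \left(-1\right) = 10 \left(-6\right) = -60$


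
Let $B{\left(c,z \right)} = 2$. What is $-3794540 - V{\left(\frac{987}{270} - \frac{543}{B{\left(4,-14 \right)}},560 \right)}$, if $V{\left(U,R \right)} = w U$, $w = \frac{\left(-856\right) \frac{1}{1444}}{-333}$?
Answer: $- \frac{20526884086558}{5409585} \approx -3.7945 \cdot 10^{6}$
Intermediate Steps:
$w = \frac{214}{120213}$ ($w = \left(-856\right) \frac{1}{1444} \left(- \frac{1}{333}\right) = \left(- \frac{214}{361}\right) \left(- \frac{1}{333}\right) = \frac{214}{120213} \approx 0.0017802$)
$V{\left(U,R \right)} = \frac{214 U}{120213}$
$-3794540 - V{\left(\frac{987}{270} - \frac{543}{B{\left(4,-14 \right)}},560 \right)} = -3794540 - \frac{214 \left(\frac{987}{270} - \frac{543}{2}\right)}{120213} = -3794540 - \frac{214 \left(987 \cdot \frac{1}{270} - \frac{543}{2}\right)}{120213} = -3794540 - \frac{214 \left(\frac{329}{90} - \frac{543}{2}\right)}{120213} = -3794540 - \frac{214}{120213} \left(- \frac{12053}{45}\right) = -3794540 - - \frac{2579342}{5409585} = -3794540 + \frac{2579342}{5409585} = - \frac{20526884086558}{5409585}$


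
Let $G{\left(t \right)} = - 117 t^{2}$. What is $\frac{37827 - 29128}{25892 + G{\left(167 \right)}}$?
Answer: $- \frac{8699}{3237121} \approx -0.0026873$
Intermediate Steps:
$\frac{37827 - 29128}{25892 + G{\left(167 \right)}} = \frac{37827 - 29128}{25892 - 117 \cdot 167^{2}} = \frac{8699}{25892 - 3263013} = \frac{8699}{-3237121} = 8699 \left(- \frac{1}{3237121}\right) = - \frac{8699}{3237121}$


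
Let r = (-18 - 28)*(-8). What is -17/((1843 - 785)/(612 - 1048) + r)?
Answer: -3706/79695 ≈ -0.046502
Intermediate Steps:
r = 368 (r = -46*(-8) = 368)
-17/((1843 - 785)/(612 - 1048) + r) = -17/((1843 - 785)/(612 - 1048) + 368) = -17/(1058/(-436) + 368) = -17/(1058*(-1/436) + 368) = -17/(-529/218 + 368) = -17/79695/218 = -17*218/79695 = -3706/79695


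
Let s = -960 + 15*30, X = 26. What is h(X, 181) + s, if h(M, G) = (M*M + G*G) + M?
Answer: 32953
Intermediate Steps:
h(M, G) = M + G² + M² (h(M, G) = (M² + G²) + M = (G² + M²) + M = M + G² + M²)
s = -510 (s = -960 + 450 = -510)
h(X, 181) + s = (26 + 181² + 26²) - 510 = (26 + 32761 + 676) - 510 = 33463 - 510 = 32953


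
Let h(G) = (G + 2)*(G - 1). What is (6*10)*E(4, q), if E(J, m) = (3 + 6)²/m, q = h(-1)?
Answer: -2430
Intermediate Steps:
h(G) = (-1 + G)*(2 + G) (h(G) = (2 + G)*(-1 + G) = (-1 + G)*(2 + G))
q = -2 (q = -2 - 1 + (-1)² = -2 - 1 + 1 = -2)
E(J, m) = 81/m (E(J, m) = 9²/m = 81/m)
(6*10)*E(4, q) = (6*10)*(81/(-2)) = 60*(81*(-½)) = 60*(-81/2) = -2430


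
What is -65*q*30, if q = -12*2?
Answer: 46800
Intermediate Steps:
q = -24
-65*q*30 = -65*(-24)*30 = 1560*30 = 46800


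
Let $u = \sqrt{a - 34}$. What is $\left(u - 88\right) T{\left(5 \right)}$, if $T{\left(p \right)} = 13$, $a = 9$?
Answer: $-1144 + 65 i \approx -1144.0 + 65.0 i$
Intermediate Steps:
$u = 5 i$ ($u = \sqrt{9 - 34} = \sqrt{-25} = 5 i \approx 5.0 i$)
$\left(u - 88\right) T{\left(5 \right)} = \left(5 i - 88\right) 13 = \left(-88 + 5 i\right) 13 = -1144 + 65 i$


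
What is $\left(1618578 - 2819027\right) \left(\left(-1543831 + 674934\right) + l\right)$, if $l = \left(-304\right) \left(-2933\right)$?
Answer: $-27292208015$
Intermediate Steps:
$l = 891632$
$\left(1618578 - 2819027\right) \left(\left(-1543831 + 674934\right) + l\right) = \left(1618578 - 2819027\right) \left(\left(-1543831 + 674934\right) + 891632\right) = - 1200449 \left(-868897 + 891632\right) = \left(-1200449\right) 22735 = -27292208015$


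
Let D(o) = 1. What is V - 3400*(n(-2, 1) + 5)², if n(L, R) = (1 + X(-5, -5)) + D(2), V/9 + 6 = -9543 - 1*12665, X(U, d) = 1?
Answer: -417526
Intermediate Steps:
V = -199926 (V = -54 + 9*(-9543 - 1*12665) = -54 + 9*(-9543 - 12665) = -54 + 9*(-22208) = -54 - 199872 = -199926)
n(L, R) = 3 (n(L, R) = (1 + 1) + 1 = 2 + 1 = 3)
V - 3400*(n(-2, 1) + 5)² = -199926 - 3400*(3 + 5)² = -199926 - 3400*8² = -199926 - 3400*64 = -199926 - 217600 = -417526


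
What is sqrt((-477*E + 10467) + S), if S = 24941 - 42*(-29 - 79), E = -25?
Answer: sqrt(51869) ≈ 227.75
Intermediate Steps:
S = 29477 (S = 24941 - 42*(-108) = 24941 + 4536 = 29477)
sqrt((-477*E + 10467) + S) = sqrt((-477*(-25) + 10467) + 29477) = sqrt((11925 + 10467) + 29477) = sqrt(22392 + 29477) = sqrt(51869)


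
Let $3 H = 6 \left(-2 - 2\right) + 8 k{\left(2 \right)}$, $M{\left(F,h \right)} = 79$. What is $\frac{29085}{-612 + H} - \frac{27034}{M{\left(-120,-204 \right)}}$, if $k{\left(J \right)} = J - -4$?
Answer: $- \frac{18626251}{47716} \approx -390.36$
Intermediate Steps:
$k{\left(J \right)} = 4 + J$ ($k{\left(J \right)} = J + 4 = 4 + J$)
$H = 8$ ($H = \frac{6 \left(-2 - 2\right) + 8 \left(4 + 2\right)}{3} = \frac{6 \left(-4\right) + 8 \cdot 6}{3} = \frac{-24 + 48}{3} = \frac{1}{3} \cdot 24 = 8$)
$\frac{29085}{-612 + H} - \frac{27034}{M{\left(-120,-204 \right)}} = \frac{29085}{-612 + 8} - \frac{27034}{79} = \frac{29085}{-604} - \frac{27034}{79} = 29085 \left(- \frac{1}{604}\right) - \frac{27034}{79} = - \frac{29085}{604} - \frac{27034}{79} = - \frac{18626251}{47716}$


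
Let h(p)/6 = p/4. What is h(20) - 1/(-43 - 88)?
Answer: 3931/131 ≈ 30.008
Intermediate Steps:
h(p) = 3*p/2 (h(p) = 6*(p/4) = 3*p/2)
h(20) - 1/(-43 - 88) = (3/2)*20 - 1/(-43 - 88) = 30 - 1/(-131) = 30 - 1*(-1/131) = 30 + 1/131 = 3931/131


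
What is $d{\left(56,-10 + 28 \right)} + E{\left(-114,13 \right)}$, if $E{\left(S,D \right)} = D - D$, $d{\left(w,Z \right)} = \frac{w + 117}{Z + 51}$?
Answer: $\frac{173}{69} \approx 2.5072$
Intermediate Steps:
$d{\left(w,Z \right)} = \frac{117 + w}{51 + Z}$
$E{\left(S,D \right)} = 0$
$d{\left(56,-10 + 28 \right)} + E{\left(-114,13 \right)} = \frac{117 + 56}{51 + \left(-10 + 28\right)} + 0 = \frac{1}{51 + 18} \cdot 173 + 0 = \frac{1}{69} \cdot 173 + 0 = \frac{173}{69} + 0 = \frac{173}{69}$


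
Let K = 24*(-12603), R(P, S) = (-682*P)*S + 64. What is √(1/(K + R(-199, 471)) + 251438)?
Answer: √1017721046064103610970/63620770 ≈ 501.44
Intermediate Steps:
R(P, S) = 64 - 682*P*S (R(P, S) = -682*P*S + 64 = 64 - 682*P*S)
K = -302472
√(1/(K + R(-199, 471)) + 251438) = √(1/(-302472 + (64 - 682*(-199)*471)) + 251438) = √(1/(-302472 + (64 + 63923178)) + 251438) = √(1/(-302472 + 63923242) + 251438) = √(1/63620770 + 251438) = √(15996679167261/63620770) = √1017721046064103610970/63620770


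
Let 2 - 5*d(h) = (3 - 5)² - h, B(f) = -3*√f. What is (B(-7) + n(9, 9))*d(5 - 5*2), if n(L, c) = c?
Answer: -63/5 + 21*I*√7/5 ≈ -12.6 + 11.112*I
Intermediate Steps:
d(h) = -⅖ + h/5 (d(h) = ⅖ - ((3 - 5)² - h)/5 = ⅖ - ((-2)² - h)/5 = ⅖ - (4 - h)/5 = ⅖ + (-⅘ + h/5) = -⅖ + h/5)
(B(-7) + n(9, 9))*d(5 - 5*2) = (-3*I*√7 + 9)*(-⅖ + (5 - 5*2)/5) = (-3*I*√7 + 9)*(-⅖ + (5 - 10)/5) = (-3*I*√7 + 9)*(-⅖ + (⅕)*(-5)) = (9 - 3*I*√7)*(-⅖ - 1) = (9 - 3*I*√7)*(-7/5) = -63/5 + 21*I*√7/5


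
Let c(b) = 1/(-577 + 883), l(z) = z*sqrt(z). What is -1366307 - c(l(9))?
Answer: -418089943/306 ≈ -1.3663e+6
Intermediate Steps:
l(z) = z**(3/2)
c(b) = 1/306
-1366307 - c(l(9)) = -1366307 - 1*1/306 = -1366307 - 1/306 = -418089943/306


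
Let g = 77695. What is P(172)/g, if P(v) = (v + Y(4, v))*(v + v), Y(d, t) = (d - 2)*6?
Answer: 63296/77695 ≈ 0.81467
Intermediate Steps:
Y(d, t) = -12 + 6*d (Y(d, t) = (-2 + d)*6 = -12 + 6*d)
P(v) = 2*v*(12 + v) (P(v) = (v + (-12 + 6*4))*(v + v) = (v + (-12 + 24))*(2*v) = (v + 12)*(2*v) = (12 + v)*(2*v) = 2*v*(12 + v))
P(172)/g = (2*172*(12 + 172))/77695 = (2*172*184)*(1/77695) = 63296*(1/77695) = 63296/77695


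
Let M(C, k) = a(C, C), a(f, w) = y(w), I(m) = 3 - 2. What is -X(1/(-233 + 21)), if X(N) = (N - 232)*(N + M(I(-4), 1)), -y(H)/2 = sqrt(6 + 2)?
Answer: -49185/44944 - 49185*sqrt(2)/53 ≈ -1313.5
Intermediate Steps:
I(m) = 1
y(H) = -4*sqrt(2) (y(H) = -2*sqrt(6 + 2) = -4*sqrt(2))
a(f, w) = -4*sqrt(2)
M(C, k) = -4*sqrt(2)
X(N) = (-232 + N)*(N - 4*sqrt(2)) (X(N) = (N - 232)*(N - 4*sqrt(2)) = (-232 + N)*(N - 4*sqrt(2)))
-X(1/(-233 + 21)) = -((1/(-233 + 21))**2 - 232/(-233 + 21) + 928*sqrt(2) - 4*sqrt(2)/(-233 + 21)) = -((1/(-212))**2 - 232/(-212) + 928*sqrt(2) - 4*sqrt(2)/(-212)) = -((-1/212)**2 - 232*(-1/212) + 928*sqrt(2) - 4*(-1/212)*sqrt(2)) = -(1/44944 + 58/53 + 928*sqrt(2) + sqrt(2)/53) = -(49185/44944 + 49185*sqrt(2)/53) = -49185/44944 - 49185*sqrt(2)/53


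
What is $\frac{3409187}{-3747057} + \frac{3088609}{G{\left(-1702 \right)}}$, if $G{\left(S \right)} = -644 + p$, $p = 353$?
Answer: $- \frac{3858062015710}{363464529} \approx -10615.0$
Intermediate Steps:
$G{\left(S \right)} = -291$ ($G{\left(S \right)} = -644 + 353 = -291$)
$\frac{3409187}{-3747057} + \frac{3088609}{G{\left(-1702 \right)}} = \frac{3409187}{-3747057} + \frac{3088609}{-291} = 3409187 \left(- \frac{1}{3747057}\right) + 3088609 \left(- \frac{1}{291}\right) = - \frac{3409187}{3747057} - \frac{3088609}{291} = - \frac{3858062015710}{363464529}$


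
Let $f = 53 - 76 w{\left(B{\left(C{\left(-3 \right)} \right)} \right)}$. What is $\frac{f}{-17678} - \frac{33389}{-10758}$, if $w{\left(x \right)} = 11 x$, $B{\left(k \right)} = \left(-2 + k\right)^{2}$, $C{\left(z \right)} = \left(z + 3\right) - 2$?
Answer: $\frac{183394894}{47544981} \approx 3.8573$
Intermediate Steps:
$C{\left(z \right)} = 1 + z$ ($C{\left(z \right)} = \left(3 + z\right) - 2 = 1 + z$)
$f = -13323$ ($f = 53 - 76 \cdot 11 \left(-2 + \left(1 - 3\right)\right)^{2} = 53 - 76 \cdot 11 \left(-2 - 2\right)^{2} = 53 - 76 \cdot 11 \left(-4\right)^{2} = 53 - 76 \cdot 11 \cdot 16 = 53 - 13376 = -13323$)
$\frac{f}{-17678} - \frac{33389}{-10758} = - \frac{13323}{-17678} - \frac{33389}{-10758} = \left(-13323\right) \left(- \frac{1}{17678}\right) - - \frac{33389}{10758} = \frac{13323}{17678} + \frac{33389}{10758} = \frac{183394894}{47544981}$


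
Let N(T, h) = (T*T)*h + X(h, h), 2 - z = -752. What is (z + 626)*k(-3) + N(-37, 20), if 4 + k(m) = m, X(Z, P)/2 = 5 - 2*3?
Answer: 17718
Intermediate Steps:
z = 754 (z = 2 - 1*(-752) = 2 + 752 = 754)
X(Z, P) = -2 (X(Z, P) = 2*(5 - 2*3) = 2*(5 - 6) = 2*(-1) = -2)
k(m) = -4 + m
N(T, h) = -2 + h*T² (N(T, h) = (T*T)*h - 2 = T²*h - 2 = h*T² - 2 = -2 + h*T²)
(z + 626)*k(-3) + N(-37, 20) = (754 + 626)*(-4 - 3) + (-2 + 20*(-37)²) = 1380*(-7) + (-2 + 20*1369) = -9660 + (-2 + 27380) = -9660 + 27378 = 17718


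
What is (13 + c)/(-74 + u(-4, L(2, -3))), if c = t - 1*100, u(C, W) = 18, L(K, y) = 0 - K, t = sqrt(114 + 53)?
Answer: 87/56 - sqrt(167)/56 ≈ 1.3228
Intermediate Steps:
t = sqrt(167) ≈ 12.923
L(K, y) = -K
c = -100 + sqrt(167) (c = sqrt(167) - 1*100 = sqrt(167) - 100 = -100 + sqrt(167) ≈ -87.077)
(13 + c)/(-74 + u(-4, L(2, -3))) = (13 + (-100 + sqrt(167)))/(-74 + 18) = (-87 + sqrt(167))/(-56) = (-87 + sqrt(167))*(-1/56) = 87/56 - sqrt(167)/56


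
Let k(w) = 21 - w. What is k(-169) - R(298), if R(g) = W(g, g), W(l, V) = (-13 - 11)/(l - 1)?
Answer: 18818/99 ≈ 190.08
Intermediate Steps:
W(l, V) = -24/(-1 + l)
R(g) = -24/(-1 + g)
k(-169) - R(298) = (21 - 1*(-169)) - (-24)/(-1 + 298) = (21 + 169) - (-24)/297 = 190 - (-24)/297 = 190 - 1*(-8/99) = 190 + 8/99 = 18818/99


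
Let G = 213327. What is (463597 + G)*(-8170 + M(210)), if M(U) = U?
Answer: -5388315040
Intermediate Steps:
(463597 + G)*(-8170 + M(210)) = (463597 + 213327)*(-8170 + 210) = 676924*(-7960) = -5388315040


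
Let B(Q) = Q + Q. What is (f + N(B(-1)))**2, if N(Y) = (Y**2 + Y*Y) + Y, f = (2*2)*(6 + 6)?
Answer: 2916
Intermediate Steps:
f = 48 (f = 4*12 = 48)
B(Q) = 2*Q
N(Y) = Y + 2*Y**2 (N(Y) = (Y**2 + Y**2) + Y = 2*Y**2 + Y = Y + 2*Y**2)
(f + N(B(-1)))**2 = (48 + (2*(-1))*(1 + 2*(2*(-1))))**2 = (48 - 2*(1 + 2*(-2)))**2 = (48 - 2*(1 - 4))**2 = (48 - 2*(-3))**2 = (48 + 6)**2 = 54**2 = 2916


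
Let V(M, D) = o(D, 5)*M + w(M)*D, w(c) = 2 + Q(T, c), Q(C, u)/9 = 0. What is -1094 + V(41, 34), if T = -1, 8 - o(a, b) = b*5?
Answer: -1723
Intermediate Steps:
o(a, b) = 8 - 5*b (o(a, b) = 8 - b*5 = 8 - 5*b)
Q(C, u) = 0 (Q(C, u) = 9*0 = 0)
w(c) = 2 (w(c) = 2 + 0 = 2)
V(M, D) = -17*M + 2*D (V(M, D) = (8 - 5*5)*M + 2*D = (8 - 25)*M + 2*D = -17*M + 2*D)
-1094 + V(41, 34) = -1094 + (-17*41 + 2*34) = -1094 + (-697 + 68) = -1094 - 629 = -1723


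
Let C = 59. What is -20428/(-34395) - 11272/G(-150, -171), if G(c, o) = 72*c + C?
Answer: 607117588/369436695 ≈ 1.6434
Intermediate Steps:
G(c, o) = 59 + 72*c (G(c, o) = 72*c + 59 = 59 + 72*c)
-20428/(-34395) - 11272/G(-150, -171) = -20428/(-34395) - 11272/(59 + 72*(-150)) = -20428*(-1/34395) - 11272/(59 - 10800) = 20428/34395 - 11272/(-10741) = 20428/34395 - 11272*(-1/10741) = 20428/34395 + 11272/10741 = 607117588/369436695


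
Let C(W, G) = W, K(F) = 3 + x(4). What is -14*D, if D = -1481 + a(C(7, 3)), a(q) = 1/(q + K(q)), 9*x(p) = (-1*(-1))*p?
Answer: 974435/47 ≈ 20733.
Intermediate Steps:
x(p) = p/9 (x(p) = ((-1*(-1))*p)/9 = (1*p)/9 = p/9)
K(F) = 31/9 (K(F) = 3 + (⅑)*4 = 3 + 4/9 = 31/9)
a(q) = 1/(31/9 + q) (a(q) = 1/(q + 31/9) = 1/(31/9 + q))
D = -139205/94 (D = -1481 + 9/(31 + 9*7) = -1481 + 9/(31 + 63) = -1481 + 9/94 = -139205/94 ≈ -1480.9)
-14*D = -14*(-139205/94) = 974435/47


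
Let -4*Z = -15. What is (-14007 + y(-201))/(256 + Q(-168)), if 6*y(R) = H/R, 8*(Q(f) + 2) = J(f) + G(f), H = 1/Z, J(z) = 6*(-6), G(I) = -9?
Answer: -1013546536/17972415 ≈ -56.395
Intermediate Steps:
Z = 15/4 (Z = -1/4*(-15) = 15/4 ≈ 3.7500)
J(z) = -36
H = 4/15 (H = 1/(15/4) = 4/15 ≈ 0.26667)
Q(f) = -61/8 (Q(f) = -2 + (-36 - 9)/8 = -2 + (1/8)*(-45) = -2 - 45/8 = -61/8)
y(R) = 2/(45*R) (y(R) = (4/(15*R))/6 = 2/(45*R))
(-14007 + y(-201))/(256 + Q(-168)) = (-14007 + (2/45)/(-201))/(256 - 61/8) = (-14007 + (2/45)*(-1/201))/(1987/8) = (-14007 - 2/9045)*(8/1987) = -126693317/9045*8/1987 = -1013546536/17972415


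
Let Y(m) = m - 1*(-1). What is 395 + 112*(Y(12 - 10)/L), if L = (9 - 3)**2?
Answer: 1213/3 ≈ 404.33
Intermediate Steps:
L = 36 (L = 6**2 = 36)
Y(m) = 1 + m (Y(m) = m + 1 = 1 + m)
395 + 112*(Y(12 - 10)/L) = 395 + 112*((1 + (12 - 10))/36) = 395 + 112*((1 + 2)*(1/36)) = 395 + 112*(3*(1/36)) = 395 + 112*(1/12) = 395 + 28/3 = 1213/3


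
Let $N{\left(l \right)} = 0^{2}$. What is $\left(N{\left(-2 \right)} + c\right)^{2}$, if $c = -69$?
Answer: $4761$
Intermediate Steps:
$N{\left(l \right)} = 0$
$\left(N{\left(-2 \right)} + c\right)^{2} = \left(0 - 69\right)^{2} = \left(-69\right)^{2} = 4761$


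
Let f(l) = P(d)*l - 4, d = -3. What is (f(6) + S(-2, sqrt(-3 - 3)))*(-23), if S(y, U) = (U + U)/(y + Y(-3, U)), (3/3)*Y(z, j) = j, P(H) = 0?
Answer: 322/5 + 46*I*sqrt(6)/5 ≈ 64.4 + 22.535*I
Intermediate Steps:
Y(z, j) = j
f(l) = -4 (f(l) = 0*l - 4 = 0 - 4 = -4)
S(y, U) = 2*U/(U + y) (S(y, U) = (U + U)/(y + U) = (2*U)/(U + y) = 2*U/(U + y))
(f(6) + S(-2, sqrt(-3 - 3)))*(-23) = (-4 + 2*sqrt(-3 - 3)/(sqrt(-3 - 3) - 2))*(-23) = (-4 + 2*sqrt(-6)/(sqrt(-6) - 2))*(-23) = (-4 + 2*(I*sqrt(6))/(I*sqrt(6) - 2))*(-23) = (-4 + 2*(I*sqrt(6))/(-2 + I*sqrt(6)))*(-23) = (-4 + 2*I*sqrt(6)/(-2 + I*sqrt(6)))*(-23) = 92 - 46*I*sqrt(6)/(-2 + I*sqrt(6))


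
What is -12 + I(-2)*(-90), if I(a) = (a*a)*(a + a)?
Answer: 1428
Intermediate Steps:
I(a) = 2*a**3 (I(a) = a**2*(2*a) = 2*a**3)
-12 + I(-2)*(-90) = -12 + (2*(-2)**3)*(-90) = -12 + (2*(-8))*(-90) = -12 - 16*(-90) = -12 + 1440 = 1428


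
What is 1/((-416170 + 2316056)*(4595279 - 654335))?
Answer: 1/7487344332384 ≈ 1.3356e-13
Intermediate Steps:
1/((-416170 + 2316056)*(4595279 - 654335)) = 1/(1899886*3940944) = 1/7487344332384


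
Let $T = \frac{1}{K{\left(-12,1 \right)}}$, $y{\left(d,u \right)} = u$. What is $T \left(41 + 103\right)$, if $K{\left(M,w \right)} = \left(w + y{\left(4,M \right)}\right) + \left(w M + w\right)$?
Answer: $- \frac{72}{11} \approx -6.5455$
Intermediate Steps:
$K{\left(M,w \right)} = M + 2 w + M w$ ($K{\left(M,w \right)} = \left(w + M\right) + \left(w M + w\right) = \left(M + w\right) + \left(M w + w\right) = \left(M + w\right) + \left(w + M w\right) = M + 2 w + M w$)
$T = - \frac{1}{22}$ ($T = \frac{1}{-12 + 2 \cdot 1 - 12} = \frac{1}{-12 + 2 - 12} = \frac{1}{-22} = - \frac{1}{22} \approx -0.045455$)
$T \left(41 + 103\right) = - \frac{41 + 103}{22} = \left(- \frac{1}{22}\right) 144 = - \frac{72}{11}$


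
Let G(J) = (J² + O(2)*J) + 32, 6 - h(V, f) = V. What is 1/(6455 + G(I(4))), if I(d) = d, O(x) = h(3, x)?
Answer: 1/6515 ≈ 0.00015349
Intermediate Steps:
h(V, f) = 6 - V
O(x) = 3 (O(x) = 6 - 1*3 = 6 - 3 = 3)
G(J) = 32 + J² + 3*J (G(J) = (J² + 3*J) + 32 = 32 + J² + 3*J)
1/(6455 + G(I(4))) = 1/(6455 + (32 + 4² + 3*4)) = 1/(6455 + (32 + 16 + 12)) = 1/(6455 + 60) = 1/6515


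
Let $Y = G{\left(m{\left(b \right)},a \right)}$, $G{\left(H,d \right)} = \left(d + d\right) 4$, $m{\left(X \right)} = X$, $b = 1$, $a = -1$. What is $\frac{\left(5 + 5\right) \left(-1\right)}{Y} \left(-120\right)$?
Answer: $-150$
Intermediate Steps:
$G{\left(H,d \right)} = 8 d$ ($G{\left(H,d \right)} = 2 d 4 = 8 d$)
$Y = -8$ ($Y = 8 \left(-1\right) = -8$)
$\frac{\left(5 + 5\right) \left(-1\right)}{Y} \left(-120\right) = \frac{\left(5 + 5\right) \left(-1\right)}{-8} \left(-120\right) = 10 \left(-1\right) \left(- \frac{1}{8}\right) \left(-120\right) = \left(-10\right) \left(- \frac{1}{8}\right) \left(-120\right) = \frac{5}{4} \left(-120\right) = -150$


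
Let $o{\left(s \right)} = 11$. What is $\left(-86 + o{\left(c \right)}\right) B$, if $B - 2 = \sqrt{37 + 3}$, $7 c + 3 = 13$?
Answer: $-150 - 150 \sqrt{10} \approx -624.34$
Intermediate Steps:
$c = \frac{10}{7}$ ($c = - \frac{3}{7} + \frac{1}{7} \cdot 13 = - \frac{3}{7} + \frac{13}{7} = \frac{10}{7} \approx 1.4286$)
$B = 2 + 2 \sqrt{10}$ ($B = 2 + \sqrt{37 + 3} = 2 + \sqrt{40} = 2 + 2 \sqrt{10} \approx 8.3246$)
$\left(-86 + o{\left(c \right)}\right) B = \left(-86 + 11\right) \left(2 + 2 \sqrt{10}\right) = - 75 \left(2 + 2 \sqrt{10}\right) = -150 - 150 \sqrt{10}$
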